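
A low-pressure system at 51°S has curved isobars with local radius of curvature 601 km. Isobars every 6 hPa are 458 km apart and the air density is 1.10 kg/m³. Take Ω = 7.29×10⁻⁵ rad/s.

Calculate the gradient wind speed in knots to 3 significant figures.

18.0 knots

Coriolis parameter at 51°S:
f = 2Ω sin φ = 2 × 7.29×10⁻⁵ × sin 51° = 1.13×10⁻⁴ s⁻¹
Pressure gradient: |∂P/∂n| = 600 Pa / 458000 m = 1.31×10⁻³ Pa/m
Geostrophic speed: V_g = |∂P/∂n|/(fρ) = 1.31×10⁻³/(1.13×10⁻⁴ × 1.10) = 10.5 m/s
Around a low, centrifugal force acts outward with Coriolis, so pressure-gradient force balances both:
(1/ρ)|∂P/∂n| = fV + V²/R  →  V² + fR·V − fR·V_g = 0
With fR = 1.13×10⁻⁴ × 601×10³ m = 68.1 m/s:
V = [−fR + √((fR)² + 4 fR V_g)]/2 = [−68.1 + √(68.1² + 4×68.1×10.5)]/2 = 9.25 m/s
Subgeostrophic (V < V_g = 10.5 m/s), as expected around a low.
Converting: 9.25 m/s × 1.944 = 18.0 knots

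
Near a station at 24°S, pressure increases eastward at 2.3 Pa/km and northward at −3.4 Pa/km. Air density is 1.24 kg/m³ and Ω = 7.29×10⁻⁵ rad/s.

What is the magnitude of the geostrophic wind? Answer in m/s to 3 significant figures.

55.8 m/s

Coriolis parameter at 24°S:
f = 2Ω sin φ = 2 × 7.29×10⁻⁵ × sin 24° = 5.93×10⁻⁵ s⁻¹
In the Southern Hemisphere f is negative: f = −5.93×10⁻⁵ s⁻¹.
Component geostrophic relations (x east, y north):
u_g = −(1/(fρ)) ∂P/∂y,  v_g = (1/(fρ)) ∂P/∂x
u_g = −(−3.4×10⁻³)/(−5.93×10⁻⁵ × 1.24) = −46.2 m/s;  v_g = (2.3×10⁻³)/(−5.93×10⁻⁵ × 1.24) = −31.3 m/s
|V_g| = √(u_g² + v_g²) = 55.8 m/s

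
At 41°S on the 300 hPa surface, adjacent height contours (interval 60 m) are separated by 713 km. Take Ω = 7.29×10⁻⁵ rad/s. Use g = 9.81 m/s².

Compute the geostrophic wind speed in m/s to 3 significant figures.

Coriolis parameter at 41°S:
f = 2Ω sin φ = 2 × 7.29×10⁻⁵ × sin 41° = 9.57×10⁻⁵ s⁻¹
Height gradient: |∂Z/∂n| = 60 m / 713000 m = 8.42×10⁻⁵
On a pressure surface, geostrophic balance gives V_g = (g/f)|∂Z/∂n|:
V_g = 9.81 × 8.42×10⁻⁵ / 9.57×10⁻⁵ = 8.63 m/s

8.63 m/s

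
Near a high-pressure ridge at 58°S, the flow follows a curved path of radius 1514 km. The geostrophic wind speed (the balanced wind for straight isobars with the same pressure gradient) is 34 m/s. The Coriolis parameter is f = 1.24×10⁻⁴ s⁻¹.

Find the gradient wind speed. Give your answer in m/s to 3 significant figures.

44.6 m/s

Around a high, pressure-gradient force acts outward with centrifugal, so Coriolis balances both:
fV = (1/ρ)|∂P/∂n| + V²/R  →  V² − fR·V + fR·V_g = 0
With fR = 1.24×10⁻⁴ × 1514×10³ m = 188 m/s:
V = [fR − √((fR)² − 4 fR V_g)]/2 = [188 − √(188² − 4×188×34)]/2 = 44.6 m/s
Supergeostrophic (V > V_g = 34 m/s), as expected around a high.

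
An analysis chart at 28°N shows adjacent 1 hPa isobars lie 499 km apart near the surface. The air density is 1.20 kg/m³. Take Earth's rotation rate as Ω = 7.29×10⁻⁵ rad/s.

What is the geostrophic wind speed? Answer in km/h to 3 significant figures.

Coriolis parameter at 28°N:
f = 2Ω sin φ = 2 × 7.29×10⁻⁵ × sin 28° = 6.84×10⁻⁵ s⁻¹
Pressure gradient: |∂P/∂n| = 100 Pa / 499000 m = 2.00×10⁻⁴ Pa/m
Geostrophic balance (pressure-gradient force = Coriolis force):
V_g = (1/(fρ)) |∂P/∂n| = 2.00×10⁻⁴ / (6.84×10⁻⁵ × 1.20) = 2.44 m/s
Converting: 2.44 m/s × 3.6 = 8.78 km/h

8.78 km/h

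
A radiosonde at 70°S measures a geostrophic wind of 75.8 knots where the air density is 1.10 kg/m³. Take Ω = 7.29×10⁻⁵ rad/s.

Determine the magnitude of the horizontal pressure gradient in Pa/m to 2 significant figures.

Coriolis parameter at 70°S:
f = 2Ω sin φ = 2 × 7.29×10⁻⁵ × sin 70° = 1.37×10⁻⁴ s⁻¹
Wind speed in SI: 75.8 knots = 39.0 m/s
Geostrophic balance rearranged: |∂P/∂n| = f ρ V_g
|∂P/∂n| = 1.37×10⁻⁴ × 1.10 × 39.0 = 5.88×10⁻³ Pa/m

5.9×10⁻³ Pa/m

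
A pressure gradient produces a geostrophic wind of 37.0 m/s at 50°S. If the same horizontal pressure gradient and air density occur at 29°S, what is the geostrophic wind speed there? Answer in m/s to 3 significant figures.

58.5 m/s

With the same pressure gradient and density, V_g ∝ 1/f ∝ 1/sin φ.
V₂ = V₁ · sin φ₁ / sin φ₂ = 37.0 × sin 50° / sin 29°
V₂ = 37.0 × 0.7660/0.4848 = 58.5 m/s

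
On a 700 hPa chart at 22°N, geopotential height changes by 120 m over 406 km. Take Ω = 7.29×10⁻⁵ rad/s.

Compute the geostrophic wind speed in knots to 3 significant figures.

103 knots

Coriolis parameter at 22°N:
f = 2Ω sin φ = 2 × 7.29×10⁻⁵ × sin 22° = 5.46×10⁻⁵ s⁻¹
Height gradient: |∂Z/∂n| = 120 m / 406000 m = 2.96×10⁻⁴
On a pressure surface, geostrophic balance gives V_g = (g/f)|∂Z/∂n|:
V_g = 9.81 × 2.96×10⁻⁴ / 5.46×10⁻⁵ = 53.1 m/s
Converting: 53.1 m/s × 1.944 = 103 knots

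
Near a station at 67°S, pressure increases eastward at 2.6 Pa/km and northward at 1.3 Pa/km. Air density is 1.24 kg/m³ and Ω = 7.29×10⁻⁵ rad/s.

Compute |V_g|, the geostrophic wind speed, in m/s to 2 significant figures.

17 m/s

Coriolis parameter at 67°S:
f = 2Ω sin φ = 2 × 7.29×10⁻⁵ × sin 67° = 1.34×10⁻⁴ s⁻¹
In the Southern Hemisphere f is negative: f = −1.34×10⁻⁴ s⁻¹.
Component geostrophic relations (x east, y north):
u_g = −(1/(fρ)) ∂P/∂y,  v_g = (1/(fρ)) ∂P/∂x
u_g = −(1.3×10⁻³)/(−1.34×10⁻⁴ × 1.24) = 7.81 m/s;  v_g = (2.6×10⁻³)/(−1.34×10⁻⁴ × 1.24) = −15.6 m/s
|V_g| = √(u_g² + v_g²) = 17.5 m/s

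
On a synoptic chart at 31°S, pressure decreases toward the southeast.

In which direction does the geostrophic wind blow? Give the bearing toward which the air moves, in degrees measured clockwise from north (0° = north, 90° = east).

045°

The pressure-gradient force points toward the southeast (bearing 135°).
Geostrophic balance: in the Southern Hemisphere the Coriolis force deflects motion to the left, so the geostrophic wind blows 90° to the left of the pressure-gradient force (low pressure on the right).
Rotating 135° by 90° counterclockwise gives 045° — the wind blows toward the northeast.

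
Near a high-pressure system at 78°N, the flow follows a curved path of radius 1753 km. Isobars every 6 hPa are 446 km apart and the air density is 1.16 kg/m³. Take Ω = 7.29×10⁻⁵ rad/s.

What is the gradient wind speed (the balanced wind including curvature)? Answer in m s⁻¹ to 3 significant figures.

8.42 m s⁻¹

Coriolis parameter at 78°N:
f = 2Ω sin φ = 2 × 7.29×10⁻⁵ × sin 78° = 1.43×10⁻⁴ s⁻¹
Pressure gradient: |∂P/∂n| = 600 Pa / 446000 m = 1.35×10⁻³ Pa/m
Geostrophic speed: V_g = |∂P/∂n|/(fρ) = 1.35×10⁻³/(1.43×10⁻⁴ × 1.16) = 8.13 m/s
Around a high, pressure-gradient force acts outward with centrifugal, so Coriolis balances both:
fV = (1/ρ)|∂P/∂n| + V²/R  →  V² − fR·V + fR·V_g = 0
With fR = 1.43×10⁻⁴ × 1753×10³ m = 250 m/s:
V = [fR − √((fR)² − 4 fR V_g)]/2 = [250 − √(250² − 4×250×8.13)]/2 = 8.42 m/s
Supergeostrophic (V > V_g = 8.13 m/s), as expected around a high.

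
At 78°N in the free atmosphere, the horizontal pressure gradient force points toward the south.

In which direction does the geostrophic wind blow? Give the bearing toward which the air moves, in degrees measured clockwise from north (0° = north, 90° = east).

270°

The pressure-gradient force points toward the south (bearing 180°).
Geostrophic balance: in the Northern Hemisphere the Coriolis force deflects motion to the right, so the geostrophic wind blows 90° to the right of the pressure-gradient force (low pressure on the left).
Rotating 180° by 90° clockwise gives 270° — the wind blows toward the west.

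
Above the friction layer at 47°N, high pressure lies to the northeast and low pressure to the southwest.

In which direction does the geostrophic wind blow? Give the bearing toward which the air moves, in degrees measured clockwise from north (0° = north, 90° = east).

The pressure-gradient force points toward the southwest (bearing 225°).
Geostrophic balance: in the Northern Hemisphere the Coriolis force deflects motion to the right, so the geostrophic wind blows 90° to the right of the pressure-gradient force (low pressure on the left).
Rotating 225° by 90° clockwise gives 315° — the wind blows toward the northwest.

315°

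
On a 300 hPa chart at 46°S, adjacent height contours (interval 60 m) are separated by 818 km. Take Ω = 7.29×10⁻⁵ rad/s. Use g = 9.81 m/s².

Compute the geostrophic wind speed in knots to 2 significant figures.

Coriolis parameter at 46°S:
f = 2Ω sin φ = 2 × 7.29×10⁻⁵ × sin 46° = 1.05×10⁻⁴ s⁻¹
Height gradient: |∂Z/∂n| = 60 m / 818000 m = 7.33×10⁻⁵
On a pressure surface, geostrophic balance gives V_g = (g/f)|∂Z/∂n|:
V_g = 9.81 × 7.33×10⁻⁵ / 1.05×10⁻⁴ = 6.86 m/s
Converting: 6.86 m/s × 1.944 = 13 knots

13 knots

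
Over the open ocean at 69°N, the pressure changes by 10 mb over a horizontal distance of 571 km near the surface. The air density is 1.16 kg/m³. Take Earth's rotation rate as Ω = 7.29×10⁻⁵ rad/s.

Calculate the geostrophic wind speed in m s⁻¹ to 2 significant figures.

Coriolis parameter at 69°N:
f = 2Ω sin φ = 2 × 7.29×10⁻⁵ × sin 69° = 1.36×10⁻⁴ s⁻¹
Pressure gradient: |∂P/∂n| = 1000 Pa / 571000 m = 1.75×10⁻³ Pa/m
Geostrophic balance (pressure-gradient force = Coriolis force):
V_g = (1/(fρ)) |∂P/∂n| = 1.75×10⁻³ / (1.36×10⁻⁴ × 1.16) = 11.1 m/s

11 m s⁻¹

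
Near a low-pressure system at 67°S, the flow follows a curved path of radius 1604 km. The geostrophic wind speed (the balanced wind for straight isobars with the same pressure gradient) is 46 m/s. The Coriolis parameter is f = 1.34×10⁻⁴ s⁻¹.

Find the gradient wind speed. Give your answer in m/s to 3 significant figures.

38.9 m/s

Around a low, centrifugal force acts outward with Coriolis, so pressure-gradient force balances both:
(1/ρ)|∂P/∂n| = fV + V²/R  →  V² + fR·V − fR·V_g = 0
With fR = 1.34×10⁻⁴ × 1604×10³ m = 215 m/s:
V = [−fR + √((fR)² + 4 fR V_g)]/2 = [−215 + √(215² + 4×215×46)]/2 = 38.9 m/s
Subgeostrophic (V < V_g = 46 m/s), as expected around a low.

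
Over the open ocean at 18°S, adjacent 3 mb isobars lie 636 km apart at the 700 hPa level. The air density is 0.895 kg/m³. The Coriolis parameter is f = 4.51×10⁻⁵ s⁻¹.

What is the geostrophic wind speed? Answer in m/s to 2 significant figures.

Pressure gradient: |∂P/∂n| = 300 Pa / 636000 m = 4.72×10⁻⁴ Pa/m
Geostrophic balance (pressure-gradient force = Coriolis force):
V_g = (1/(fρ)) |∂P/∂n| = 4.72×10⁻⁴ / (4.51×10⁻⁵ × 0.895) = 11.7 m/s

12 m/s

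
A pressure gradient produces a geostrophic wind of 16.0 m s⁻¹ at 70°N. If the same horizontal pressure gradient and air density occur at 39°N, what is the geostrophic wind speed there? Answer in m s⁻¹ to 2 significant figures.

With the same pressure gradient and density, V_g ∝ 1/f ∝ 1/sin φ.
V₂ = V₁ · sin φ₁ / sin φ₂ = 16.0 × sin 70° / sin 39°
V₂ = 16.0 × 0.9397/0.6293 = 24 m s⁻¹

24 m s⁻¹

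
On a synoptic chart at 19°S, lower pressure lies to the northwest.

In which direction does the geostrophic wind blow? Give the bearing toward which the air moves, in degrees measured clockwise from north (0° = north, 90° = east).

The pressure-gradient force points toward the northwest (bearing 315°).
Geostrophic balance: in the Southern Hemisphere the Coriolis force deflects motion to the left, so the geostrophic wind blows 90° to the left of the pressure-gradient force (low pressure on the right).
Rotating 315° by 90° counterclockwise gives 225° — the wind blows toward the southwest.

225°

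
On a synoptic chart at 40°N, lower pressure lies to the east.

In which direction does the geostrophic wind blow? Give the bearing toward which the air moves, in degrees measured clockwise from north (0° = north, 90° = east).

180°

The pressure-gradient force points toward the east (bearing 090°).
Geostrophic balance: in the Northern Hemisphere the Coriolis force deflects motion to the right, so the geostrophic wind blows 90° to the right of the pressure-gradient force (low pressure on the left).
Rotating 090° by 90° clockwise gives 180° — the wind blows toward the south.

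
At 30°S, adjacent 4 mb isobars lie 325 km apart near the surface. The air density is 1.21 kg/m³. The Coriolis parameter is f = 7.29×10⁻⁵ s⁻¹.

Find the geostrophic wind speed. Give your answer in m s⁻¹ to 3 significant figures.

Pressure gradient: |∂P/∂n| = 400 Pa / 325000 m = 1.23×10⁻³ Pa/m
Geostrophic balance (pressure-gradient force = Coriolis force):
V_g = (1/(fρ)) |∂P/∂n| = 1.23×10⁻³ / (7.29×10⁻⁵ × 1.21) = 14.0 m/s

14.0 m s⁻¹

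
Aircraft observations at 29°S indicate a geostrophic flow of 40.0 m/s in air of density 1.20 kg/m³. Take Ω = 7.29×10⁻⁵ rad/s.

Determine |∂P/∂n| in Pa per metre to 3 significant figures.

3.39×10⁻³ Pa/m

Coriolis parameter at 29°S:
f = 2Ω sin φ = 2 × 7.29×10⁻⁵ × sin 29° = 7.07×10⁻⁵ s⁻¹
Geostrophic balance rearranged: |∂P/∂n| = f ρ V_g
|∂P/∂n| = 7.07×10⁻⁵ × 1.20 × 40.0 = 3.39×10⁻³ Pa/m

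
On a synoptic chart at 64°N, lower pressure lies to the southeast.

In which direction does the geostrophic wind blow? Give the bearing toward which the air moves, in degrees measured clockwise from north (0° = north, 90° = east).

The pressure-gradient force points toward the southeast (bearing 135°).
Geostrophic balance: in the Northern Hemisphere the Coriolis force deflects motion to the right, so the geostrophic wind blows 90° to the right of the pressure-gradient force (low pressure on the left).
Rotating 135° by 90° clockwise gives 225° — the wind blows toward the southwest.

225°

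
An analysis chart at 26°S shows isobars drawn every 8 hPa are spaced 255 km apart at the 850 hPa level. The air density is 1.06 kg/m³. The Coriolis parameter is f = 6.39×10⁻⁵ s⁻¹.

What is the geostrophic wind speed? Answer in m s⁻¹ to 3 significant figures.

Pressure gradient: |∂P/∂n| = 800 Pa / 255000 m = 3.14×10⁻³ Pa/m
Geostrophic balance (pressure-gradient force = Coriolis force):
V_g = (1/(fρ)) |∂P/∂n| = 3.14×10⁻³ / (6.39×10⁻⁵ × 1.06) = 46.3 m/s

46.3 m s⁻¹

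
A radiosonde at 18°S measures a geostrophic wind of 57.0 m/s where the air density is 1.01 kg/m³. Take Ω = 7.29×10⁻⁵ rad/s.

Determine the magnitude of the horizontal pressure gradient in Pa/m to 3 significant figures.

2.59×10⁻³ Pa/m

Coriolis parameter at 18°S:
f = 2Ω sin φ = 2 × 7.29×10⁻⁵ × sin 18° = 4.51×10⁻⁵ s⁻¹
Geostrophic balance rearranged: |∂P/∂n| = f ρ V_g
|∂P/∂n| = 4.51×10⁻⁵ × 1.01 × 57.0 = 2.59×10⁻³ Pa/m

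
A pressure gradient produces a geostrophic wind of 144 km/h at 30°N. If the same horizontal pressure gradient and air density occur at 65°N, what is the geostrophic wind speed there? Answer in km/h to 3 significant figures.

With the same pressure gradient and density, V_g ∝ 1/f ∝ 1/sin φ.
V₂ = V₁ · sin φ₁ / sin φ₂ = 144 × sin 30° / sin 65°
V₂ = 144 × 0.5000/0.9063 = 79.4 km/h

79.4 km/h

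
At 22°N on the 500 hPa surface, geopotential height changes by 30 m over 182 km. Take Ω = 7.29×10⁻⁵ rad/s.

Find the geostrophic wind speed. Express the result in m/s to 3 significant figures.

Coriolis parameter at 22°N:
f = 2Ω sin φ = 2 × 7.29×10⁻⁵ × sin 22° = 5.46×10⁻⁵ s⁻¹
Height gradient: |∂Z/∂n| = 30 m / 182000 m = 1.65×10⁻⁴
On a pressure surface, geostrophic balance gives V_g = (g/f)|∂Z/∂n|:
V_g = 9.81 × 1.65×10⁻⁴ / 5.46×10⁻⁵ = 29.6 m/s

29.6 m/s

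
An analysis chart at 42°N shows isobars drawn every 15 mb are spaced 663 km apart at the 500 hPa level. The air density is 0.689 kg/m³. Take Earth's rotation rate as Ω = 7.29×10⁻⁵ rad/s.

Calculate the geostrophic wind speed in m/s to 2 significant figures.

34 m/s

Coriolis parameter at 42°N:
f = 2Ω sin φ = 2 × 7.29×10⁻⁵ × sin 42° = 9.76×10⁻⁵ s⁻¹
Pressure gradient: |∂P/∂n| = 1500 Pa / 663000 m = 2.26×10⁻³ Pa/m
Geostrophic balance (pressure-gradient force = Coriolis force):
V_g = (1/(fρ)) |∂P/∂n| = 2.26×10⁻³ / (9.76×10⁻⁵ × 0.689) = 33.7 m/s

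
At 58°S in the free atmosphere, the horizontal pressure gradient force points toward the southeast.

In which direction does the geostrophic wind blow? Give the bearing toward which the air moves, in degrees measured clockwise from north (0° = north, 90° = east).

045°

The pressure-gradient force points toward the southeast (bearing 135°).
Geostrophic balance: in the Southern Hemisphere the Coriolis force deflects motion to the left, so the geostrophic wind blows 90° to the left of the pressure-gradient force (low pressure on the right).
Rotating 135° by 90° counterclockwise gives 045° — the wind blows toward the northeast.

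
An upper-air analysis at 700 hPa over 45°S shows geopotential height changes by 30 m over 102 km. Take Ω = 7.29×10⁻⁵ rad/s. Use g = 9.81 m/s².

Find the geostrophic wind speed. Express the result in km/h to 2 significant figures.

Coriolis parameter at 45°S:
f = 2Ω sin φ = 2 × 7.29×10⁻⁵ × sin 45° = 1.03×10⁻⁴ s⁻¹
Height gradient: |∂Z/∂n| = 30 m / 102000 m = 2.94×10⁻⁴
On a pressure surface, geostrophic balance gives V_g = (g/f)|∂Z/∂n|:
V_g = 9.81 × 2.94×10⁻⁴ / 1.03×10⁻⁴ = 28.0 m/s
Converting: 28.0 m/s × 3.6 = 100 km/h

100 km/h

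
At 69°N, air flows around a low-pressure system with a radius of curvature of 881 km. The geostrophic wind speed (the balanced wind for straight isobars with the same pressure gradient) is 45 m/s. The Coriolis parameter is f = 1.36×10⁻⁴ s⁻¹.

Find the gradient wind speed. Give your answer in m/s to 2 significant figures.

35 m/s

Around a low, centrifugal force acts outward with Coriolis, so pressure-gradient force balances both:
(1/ρ)|∂P/∂n| = fV + V²/R  →  V² + fR·V − fR·V_g = 0
With fR = 1.36×10⁻⁴ × 881×10³ m = 120 m/s:
V = [−fR + √((fR)² + 4 fR V_g)]/2 = [−120 + √(120² + 4×120×45)]/2 = 34.9 m/s
Subgeostrophic (V < V_g = 45 m/s), as expected around a low.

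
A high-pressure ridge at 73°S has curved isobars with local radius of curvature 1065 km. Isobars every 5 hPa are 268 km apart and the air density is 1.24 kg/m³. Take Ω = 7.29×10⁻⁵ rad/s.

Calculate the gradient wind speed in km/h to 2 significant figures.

Coriolis parameter at 73°S:
f = 2Ω sin φ = 2 × 7.29×10⁻⁵ × sin 73° = 1.39×10⁻⁴ s⁻¹
Pressure gradient: |∂P/∂n| = 500 Pa / 268000 m = 1.87×10⁻³ Pa/m
Geostrophic speed: V_g = |∂P/∂n|/(fρ) = 1.87×10⁻³/(1.39×10⁻⁴ × 1.24) = 10.8 m/s
Around a high, pressure-gradient force acts outward with centrifugal, so Coriolis balances both:
fV = (1/ρ)|∂P/∂n| + V²/R  →  V² − fR·V + fR·V_g = 0
With fR = 1.39×10⁻⁴ × 1065×10³ m = 148 m/s:
V = [fR − √((fR)² − 4 fR V_g)]/2 = [148 − √(148² − 4×148×10.8)]/2 = 11.7 m/s
Supergeostrophic (V > V_g = 10.8 m/s), as expected around a high.
Converting: 11.7 m/s × 3.6 = 42 km/h

42 km/h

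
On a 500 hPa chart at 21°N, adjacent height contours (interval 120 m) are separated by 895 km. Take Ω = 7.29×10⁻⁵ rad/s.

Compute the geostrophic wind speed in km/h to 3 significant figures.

Coriolis parameter at 21°N:
f = 2Ω sin φ = 2 × 7.29×10⁻⁵ × sin 21° = 5.23×10⁻⁵ s⁻¹
Height gradient: |∂Z/∂n| = 120 m / 895000 m = 1.34×10⁻⁴
On a pressure surface, geostrophic balance gives V_g = (g/f)|∂Z/∂n|:
V_g = 9.81 × 1.34×10⁻⁴ / 5.23×10⁻⁵ = 25.2 m/s
Converting: 25.2 m/s × 3.6 = 90.6 km/h

90.6 km/h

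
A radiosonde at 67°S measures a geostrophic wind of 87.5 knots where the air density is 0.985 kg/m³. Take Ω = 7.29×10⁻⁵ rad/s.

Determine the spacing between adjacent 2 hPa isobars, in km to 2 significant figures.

Coriolis parameter at 67°S:
f = 2Ω sin φ = 2 × 7.29×10⁻⁵ × sin 67° = 1.34×10⁻⁴ s⁻¹
Wind speed in SI: 87.5 knots = 45.0 m/s
Geostrophic balance rearranged: |∂P/∂n| = f ρ V_g
|∂P/∂n| = 1.34×10⁻⁴ × 0.985 × 45.0 = 5.95×10⁻³ Pa/m
Isobar spacing: Δn = ΔP/|∂P/∂n| = 200 Pa / 5.95×10⁻³ Pa/m = 33610 m ≈ 34 km

34 km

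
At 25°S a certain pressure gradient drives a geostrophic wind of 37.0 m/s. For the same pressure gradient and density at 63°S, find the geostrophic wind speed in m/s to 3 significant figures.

With the same pressure gradient and density, V_g ∝ 1/f ∝ 1/sin φ.
V₂ = V₁ · sin φ₁ / sin φ₂ = 37.0 × sin 25° / sin 63°
V₂ = 37.0 × 0.4226/0.8910 = 17.5 m/s

17.5 m/s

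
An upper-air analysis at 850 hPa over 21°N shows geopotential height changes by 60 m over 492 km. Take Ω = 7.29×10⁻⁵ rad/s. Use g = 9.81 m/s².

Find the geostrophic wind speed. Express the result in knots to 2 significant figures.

Coriolis parameter at 21°N:
f = 2Ω sin φ = 2 × 7.29×10⁻⁵ × sin 21° = 5.23×10⁻⁵ s⁻¹
Height gradient: |∂Z/∂n| = 60 m / 492000 m = 1.22×10⁻⁴
On a pressure surface, geostrophic balance gives V_g = (g/f)|∂Z/∂n|:
V_g = 9.81 × 1.22×10⁻⁴ / 5.23×10⁻⁵ = 22.9 m/s
Converting: 22.9 m/s × 1.944 = 45 knots

45 knots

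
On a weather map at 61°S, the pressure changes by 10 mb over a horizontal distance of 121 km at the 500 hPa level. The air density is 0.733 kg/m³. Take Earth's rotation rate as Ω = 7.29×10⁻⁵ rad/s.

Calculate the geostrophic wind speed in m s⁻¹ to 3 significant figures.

Coriolis parameter at 61°S:
f = 2Ω sin φ = 2 × 7.29×10⁻⁵ × sin 61° = 1.28×10⁻⁴ s⁻¹
Pressure gradient: |∂P/∂n| = 1000 Pa / 121000 m = 8.26×10⁻³ Pa/m
Geostrophic balance (pressure-gradient force = Coriolis force):
V_g = (1/(fρ)) |∂P/∂n| = 8.26×10⁻³ / (1.28×10⁻⁴ × 0.733) = 88.4 m/s

88.4 m s⁻¹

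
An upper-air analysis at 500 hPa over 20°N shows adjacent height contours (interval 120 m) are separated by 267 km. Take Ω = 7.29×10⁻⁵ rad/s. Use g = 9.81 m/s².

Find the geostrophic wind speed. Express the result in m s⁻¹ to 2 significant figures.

88 m s⁻¹

Coriolis parameter at 20°N:
f = 2Ω sin φ = 2 × 7.29×10⁻⁵ × sin 20° = 4.99×10⁻⁵ s⁻¹
Height gradient: |∂Z/∂n| = 120 m / 267000 m = 4.49×10⁻⁴
On a pressure surface, geostrophic balance gives V_g = (g/f)|∂Z/∂n|:
V_g = 9.81 × 4.49×10⁻⁴ / 4.99×10⁻⁵ = 88.4 m/s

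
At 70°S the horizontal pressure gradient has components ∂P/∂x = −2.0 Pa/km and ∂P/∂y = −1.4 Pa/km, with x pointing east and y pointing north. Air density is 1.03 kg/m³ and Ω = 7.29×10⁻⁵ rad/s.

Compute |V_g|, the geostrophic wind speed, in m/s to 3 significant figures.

Coriolis parameter at 70°S:
f = 2Ω sin φ = 2 × 7.29×10⁻⁵ × sin 70° = 1.37×10⁻⁴ s⁻¹
In the Southern Hemisphere f is negative: f = −1.37×10⁻⁴ s⁻¹.
Component geostrophic relations (x east, y north):
u_g = −(1/(fρ)) ∂P/∂y,  v_g = (1/(fρ)) ∂P/∂x
u_g = −(−1.4×10⁻³)/(−1.37×10⁻⁴ × 1.03) = −9.92 m/s;  v_g = (−2.0×10⁻³)/(−1.37×10⁻⁴ × 1.03) = 14.2 m/s
|V_g| = √(u_g² + v_g²) = 17.3 m/s

17.3 m/s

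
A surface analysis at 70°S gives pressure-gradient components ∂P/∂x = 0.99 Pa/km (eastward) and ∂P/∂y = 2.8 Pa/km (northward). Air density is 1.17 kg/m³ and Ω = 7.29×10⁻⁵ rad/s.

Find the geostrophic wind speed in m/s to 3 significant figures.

18.5 m/s

Coriolis parameter at 70°S:
f = 2Ω sin φ = 2 × 7.29×10⁻⁵ × sin 70° = 1.37×10⁻⁴ s⁻¹
In the Southern Hemisphere f is negative: f = −1.37×10⁻⁴ s⁻¹.
Component geostrophic relations (x east, y north):
u_g = −(1/(fρ)) ∂P/∂y,  v_g = (1/(fρ)) ∂P/∂x
u_g = −(2.8×10⁻³)/(−1.37×10⁻⁴ × 1.17) = 17.5 m/s;  v_g = (0.99×10⁻³)/(−1.37×10⁻⁴ × 1.17) = −6.18 m/s
|V_g| = √(u_g² + v_g²) = 18.5 m/s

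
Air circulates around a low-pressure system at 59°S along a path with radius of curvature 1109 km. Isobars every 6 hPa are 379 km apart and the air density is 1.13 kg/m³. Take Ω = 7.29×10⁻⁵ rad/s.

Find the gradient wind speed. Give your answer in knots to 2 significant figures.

20 knots

Coriolis parameter at 59°S:
f = 2Ω sin φ = 2 × 7.29×10⁻⁵ × sin 59° = 1.25×10⁻⁴ s⁻¹
Pressure gradient: |∂P/∂n| = 600 Pa / 379000 m = 1.58×10⁻³ Pa/m
Geostrophic speed: V_g = |∂P/∂n|/(fρ) = 1.58×10⁻³/(1.25×10⁻⁴ × 1.13) = 11.2 m/s
Around a low, centrifugal force acts outward with Coriolis, so pressure-gradient force balances both:
(1/ρ)|∂P/∂n| = fV + V²/R  →  V² + fR·V − fR·V_g = 0
With fR = 1.25×10⁻⁴ × 1109×10³ m = 139 m/s:
V = [−fR + √((fR)² + 4 fR V_g)]/2 = [−139 + √(139² + 4×139×11.2)]/2 = 10.4 m/s
Subgeostrophic (V < V_g = 11.2 m/s), as expected around a low.
Converting: 10.4 m/s × 1.944 = 20 knots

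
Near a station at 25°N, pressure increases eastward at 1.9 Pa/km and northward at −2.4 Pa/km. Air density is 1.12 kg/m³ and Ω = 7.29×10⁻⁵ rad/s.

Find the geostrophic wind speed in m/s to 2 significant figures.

Coriolis parameter at 25°N:
f = 2Ω sin φ = 2 × 7.29×10⁻⁵ × sin 25° = 6.16×10⁻⁵ s⁻¹
Component geostrophic relations (x east, y north):
u_g = −(1/(fρ)) ∂P/∂y,  v_g = (1/(fρ)) ∂P/∂x
u_g = −(−2.4×10⁻³)/(6.16×10⁻⁵ × 1.12) = 34.8 m/s;  v_g = (1.9×10⁻³)/(6.16×10⁻⁵ × 1.12) = 27.5 m/s
|V_g| = √(u_g² + v_g²) = 44.4 m/s

44 m/s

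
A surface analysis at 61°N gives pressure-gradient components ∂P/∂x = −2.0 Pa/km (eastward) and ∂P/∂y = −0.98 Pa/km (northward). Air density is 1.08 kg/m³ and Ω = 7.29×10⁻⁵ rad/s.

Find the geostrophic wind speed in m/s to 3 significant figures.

16.2 m/s

Coriolis parameter at 61°N:
f = 2Ω sin φ = 2 × 7.29×10⁻⁵ × sin 61° = 1.28×10⁻⁴ s⁻¹
Component geostrophic relations (x east, y north):
u_g = −(1/(fρ)) ∂P/∂y,  v_g = (1/(fρ)) ∂P/∂x
u_g = −(−0.98×10⁻³)/(1.28×10⁻⁴ × 1.08) = 7.12 m/s;  v_g = (−2.0×10⁻³)/(1.28×10⁻⁴ × 1.08) = −14.5 m/s
|V_g| = √(u_g² + v_g²) = 16.2 m/s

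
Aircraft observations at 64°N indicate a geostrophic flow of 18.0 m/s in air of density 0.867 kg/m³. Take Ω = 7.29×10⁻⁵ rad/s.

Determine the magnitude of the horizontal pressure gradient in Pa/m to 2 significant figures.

Coriolis parameter at 64°N:
f = 2Ω sin φ = 2 × 7.29×10⁻⁵ × sin 64° = 1.31×10⁻⁴ s⁻¹
Geostrophic balance rearranged: |∂P/∂n| = f ρ V_g
|∂P/∂n| = 1.31×10⁻⁴ × 0.867 × 18.0 = 2.05×10⁻³ Pa/m

2.0×10⁻³ Pa/m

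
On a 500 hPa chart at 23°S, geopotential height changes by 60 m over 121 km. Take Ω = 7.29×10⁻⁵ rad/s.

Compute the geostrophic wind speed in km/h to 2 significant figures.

310 km/h

Coriolis parameter at 23°S:
f = 2Ω sin φ = 2 × 7.29×10⁻⁵ × sin 23° = 5.70×10⁻⁵ s⁻¹
Height gradient: |∂Z/∂n| = 60 m / 121000 m = 4.96×10⁻⁴
On a pressure surface, geostrophic balance gives V_g = (g/f)|∂Z/∂n|:
V_g = 9.81 × 4.96×10⁻⁴ / 5.70×10⁻⁵ = 85.4 m/s
Converting: 85.4 m/s × 3.6 = 310 km/h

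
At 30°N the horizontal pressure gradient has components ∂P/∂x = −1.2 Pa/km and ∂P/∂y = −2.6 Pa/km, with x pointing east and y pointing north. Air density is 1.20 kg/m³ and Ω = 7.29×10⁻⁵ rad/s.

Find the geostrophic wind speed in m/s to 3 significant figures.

Coriolis parameter at 30°N:
f = 2Ω sin φ = 2 × 7.29×10⁻⁵ × sin 30° = 7.29×10⁻⁵ s⁻¹
Component geostrophic relations (x east, y north):
u_g = −(1/(fρ)) ∂P/∂y,  v_g = (1/(fρ)) ∂P/∂x
u_g = −(−2.6×10⁻³)/(7.29×10⁻⁵ × 1.20) = 29.7 m/s;  v_g = (−1.2×10⁻³)/(7.29×10⁻⁵ × 1.20) = −13.7 m/s
|V_g| = √(u_g² + v_g²) = 32.7 m/s

32.7 m/s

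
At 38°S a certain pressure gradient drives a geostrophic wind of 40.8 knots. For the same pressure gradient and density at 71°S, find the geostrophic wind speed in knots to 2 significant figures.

27 knots

With the same pressure gradient and density, V_g ∝ 1/f ∝ 1/sin φ.
V₂ = V₁ · sin φ₁ / sin φ₂ = 40.8 × sin 38° / sin 71°
V₂ = 40.8 × 0.6157/0.9455 = 27 knots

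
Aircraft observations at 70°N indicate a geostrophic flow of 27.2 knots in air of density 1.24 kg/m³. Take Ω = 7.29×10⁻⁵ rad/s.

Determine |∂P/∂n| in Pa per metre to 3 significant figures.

Coriolis parameter at 70°N:
f = 2Ω sin φ = 2 × 7.29×10⁻⁵ × sin 70° = 1.37×10⁻⁴ s⁻¹
Wind speed in SI: 27.2 knots = 14.0 m/s
Geostrophic balance rearranged: |∂P/∂n| = f ρ V_g
|∂P/∂n| = 1.37×10⁻⁴ × 1.24 × 14.0 = 2.38×10⁻³ Pa/m

2.38×10⁻³ Pa/m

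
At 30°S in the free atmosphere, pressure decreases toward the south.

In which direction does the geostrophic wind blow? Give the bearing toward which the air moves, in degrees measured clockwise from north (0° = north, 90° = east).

The pressure-gradient force points toward the south (bearing 180°).
Geostrophic balance: in the Southern Hemisphere the Coriolis force deflects motion to the left, so the geostrophic wind blows 90° to the left of the pressure-gradient force (low pressure on the right).
Rotating 180° by 90° counterclockwise gives 090° — the wind blows toward the east.

090°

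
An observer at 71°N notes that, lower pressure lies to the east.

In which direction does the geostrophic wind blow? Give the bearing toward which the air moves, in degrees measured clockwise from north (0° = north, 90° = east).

The pressure-gradient force points toward the east (bearing 090°).
Geostrophic balance: in the Northern Hemisphere the Coriolis force deflects motion to the right, so the geostrophic wind blows 90° to the right of the pressure-gradient force (low pressure on the left).
Rotating 090° by 90° clockwise gives 180° — the wind blows toward the south.

180°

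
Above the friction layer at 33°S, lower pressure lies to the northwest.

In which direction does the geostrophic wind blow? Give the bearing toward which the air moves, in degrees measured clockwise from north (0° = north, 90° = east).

225°

The pressure-gradient force points toward the northwest (bearing 315°).
Geostrophic balance: in the Southern Hemisphere the Coriolis force deflects motion to the left, so the geostrophic wind blows 90° to the left of the pressure-gradient force (low pressure on the right).
Rotating 315° by 90° counterclockwise gives 225° — the wind blows toward the southwest.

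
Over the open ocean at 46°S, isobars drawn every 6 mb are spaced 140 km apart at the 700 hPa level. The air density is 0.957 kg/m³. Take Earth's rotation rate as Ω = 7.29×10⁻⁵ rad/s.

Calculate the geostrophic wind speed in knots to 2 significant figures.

Coriolis parameter at 46°S:
f = 2Ω sin φ = 2 × 7.29×10⁻⁵ × sin 46° = 1.05×10⁻⁴ s⁻¹
Pressure gradient: |∂P/∂n| = 600 Pa / 140000 m = 4.29×10⁻³ Pa/m
Geostrophic balance (pressure-gradient force = Coriolis force):
V_g = (1/(fρ)) |∂P/∂n| = 4.29×10⁻³ / (1.05×10⁻⁴ × 0.957) = 42.7 m/s
Converting: 42.7 m/s × 1.944 = 83 knots

83 knots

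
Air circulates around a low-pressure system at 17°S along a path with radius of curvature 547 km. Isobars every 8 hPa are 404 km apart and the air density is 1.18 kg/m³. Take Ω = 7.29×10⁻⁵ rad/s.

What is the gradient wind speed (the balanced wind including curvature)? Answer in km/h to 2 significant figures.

Coriolis parameter at 17°S:
f = 2Ω sin φ = 2 × 7.29×10⁻⁵ × sin 17° = 4.26×10⁻⁵ s⁻¹
Pressure gradient: |∂P/∂n| = 800 Pa / 404000 m = 1.98×10⁻³ Pa/m
Geostrophic speed: V_g = |∂P/∂n|/(fρ) = 1.98×10⁻³/(4.26×10⁻⁵ × 1.18) = 39.4 m/s
Around a low, centrifugal force acts outward with Coriolis, so pressure-gradient force balances both:
(1/ρ)|∂P/∂n| = fV + V²/R  →  V² + fR·V − fR·V_g = 0
With fR = 4.26×10⁻⁵ × 547×10³ m = 23.3 m/s:
V = [−fR + √((fR)² + 4 fR V_g)]/2 = [−23.3 + √(23.3² + 4×23.3×39.4)]/2 = 20.8 m/s
Subgeostrophic (V < V_g = 39.4 m/s), as expected around a low.
Converting: 20.8 m/s × 3.6 = 75 km/h

75 km/h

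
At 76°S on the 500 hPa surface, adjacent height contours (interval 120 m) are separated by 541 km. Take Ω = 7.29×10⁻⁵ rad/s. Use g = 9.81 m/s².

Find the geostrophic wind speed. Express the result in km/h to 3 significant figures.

Coriolis parameter at 76°S:
f = 2Ω sin φ = 2 × 7.29×10⁻⁵ × sin 76° = 1.41×10⁻⁴ s⁻¹
Height gradient: |∂Z/∂n| = 120 m / 541000 m = 2.22×10⁻⁴
On a pressure surface, geostrophic balance gives V_g = (g/f)|∂Z/∂n|:
V_g = 9.81 × 2.22×10⁻⁴ / 1.41×10⁻⁴ = 15.4 m/s
Converting: 15.4 m/s × 3.6 = 55.4 km/h

55.4 km/h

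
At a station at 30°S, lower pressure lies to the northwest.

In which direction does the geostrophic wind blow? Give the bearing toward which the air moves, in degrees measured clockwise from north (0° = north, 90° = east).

225°

The pressure-gradient force points toward the northwest (bearing 315°).
Geostrophic balance: in the Southern Hemisphere the Coriolis force deflects motion to the left, so the geostrophic wind blows 90° to the left of the pressure-gradient force (low pressure on the right).
Rotating 315° by 90° counterclockwise gives 225° — the wind blows toward the southwest.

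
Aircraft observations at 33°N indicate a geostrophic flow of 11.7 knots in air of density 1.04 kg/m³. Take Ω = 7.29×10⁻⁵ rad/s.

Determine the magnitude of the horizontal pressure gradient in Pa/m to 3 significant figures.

4.97×10⁻⁴ Pa/m

Coriolis parameter at 33°N:
f = 2Ω sin φ = 2 × 7.29×10⁻⁵ × sin 33° = 7.94×10⁻⁵ s⁻¹
Wind speed in SI: 11.7 knots = 6.02 m/s
Geostrophic balance rearranged: |∂P/∂n| = f ρ V_g
|∂P/∂n| = 7.94×10⁻⁵ × 1.04 × 6.02 = 4.97×10⁻⁴ Pa/m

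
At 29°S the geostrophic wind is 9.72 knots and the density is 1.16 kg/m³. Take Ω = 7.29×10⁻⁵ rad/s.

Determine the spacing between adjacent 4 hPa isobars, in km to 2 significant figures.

Coriolis parameter at 29°S:
f = 2Ω sin φ = 2 × 7.29×10⁻⁵ × sin 29° = 7.07×10⁻⁵ s⁻¹
Wind speed in SI: 9.72 knots = 5.00 m/s
Geostrophic balance rearranged: |∂P/∂n| = f ρ V_g
|∂P/∂n| = 7.07×10⁻⁵ × 1.16 × 5.00 = 4.10×10⁻⁴ Pa/m
Isobar spacing: Δn = ΔP/|∂P/∂n| = 400 Pa / 4.10×10⁻⁴ Pa/m = 975593 m ≈ 980 km

980 km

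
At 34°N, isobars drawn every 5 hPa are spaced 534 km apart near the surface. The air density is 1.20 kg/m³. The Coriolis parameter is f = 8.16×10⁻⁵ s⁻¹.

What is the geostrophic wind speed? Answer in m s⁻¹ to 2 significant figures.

Pressure gradient: |∂P/∂n| = 500 Pa / 534000 m = 9.36×10⁻⁴ Pa/m
Geostrophic balance (pressure-gradient force = Coriolis force):
V_g = (1/(fρ)) |∂P/∂n| = 9.36×10⁻⁴ / (8.16×10⁻⁵ × 1.20) = 9.56 m/s

9.6 m s⁻¹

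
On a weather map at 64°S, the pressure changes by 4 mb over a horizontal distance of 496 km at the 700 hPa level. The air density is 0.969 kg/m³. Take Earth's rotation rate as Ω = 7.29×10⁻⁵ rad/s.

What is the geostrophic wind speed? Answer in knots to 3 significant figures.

Coriolis parameter at 64°S:
f = 2Ω sin φ = 2 × 7.29×10⁻⁵ × sin 64° = 1.31×10⁻⁴ s⁻¹
Pressure gradient: |∂P/∂n| = 400 Pa / 496000 m = 8.06×10⁻⁴ Pa/m
Geostrophic balance (pressure-gradient force = Coriolis force):
V_g = (1/(fρ)) |∂P/∂n| = 8.06×10⁻⁴ / (1.31×10⁻⁴ × 0.969) = 6.35 m/s
Converting: 6.35 m/s × 1.944 = 12.3 knots

12.3 knots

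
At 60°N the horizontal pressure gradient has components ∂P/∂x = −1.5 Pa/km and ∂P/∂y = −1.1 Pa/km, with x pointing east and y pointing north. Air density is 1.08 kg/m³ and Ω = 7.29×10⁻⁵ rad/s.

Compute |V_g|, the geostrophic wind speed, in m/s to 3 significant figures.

13.6 m/s

Coriolis parameter at 60°N:
f = 2Ω sin φ = 2 × 7.29×10⁻⁵ × sin 60° = 1.26×10⁻⁴ s⁻¹
Component geostrophic relations (x east, y north):
u_g = −(1/(fρ)) ∂P/∂y,  v_g = (1/(fρ)) ∂P/∂x
u_g = −(−1.1×10⁻³)/(1.26×10⁻⁴ × 1.08) = 8.07 m/s;  v_g = (−1.5×10⁻³)/(1.26×10⁻⁴ × 1.08) = −11.0 m/s
|V_g| = √(u_g² + v_g²) = 13.6 m/s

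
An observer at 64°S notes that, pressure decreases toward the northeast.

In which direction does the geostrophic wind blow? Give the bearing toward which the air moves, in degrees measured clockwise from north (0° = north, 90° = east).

315°

The pressure-gradient force points toward the northeast (bearing 045°).
Geostrophic balance: in the Southern Hemisphere the Coriolis force deflects motion to the left, so the geostrophic wind blows 90° to the left of the pressure-gradient force (low pressure on the right).
Rotating 045° by 90° counterclockwise gives 315° — the wind blows toward the northwest.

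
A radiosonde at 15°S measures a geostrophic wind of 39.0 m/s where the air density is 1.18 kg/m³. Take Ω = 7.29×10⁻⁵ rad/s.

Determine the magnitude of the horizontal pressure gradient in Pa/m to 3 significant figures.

Coriolis parameter at 15°S:
f = 2Ω sin φ = 2 × 7.29×10⁻⁵ × sin 15° = 3.77×10⁻⁵ s⁻¹
Geostrophic balance rearranged: |∂P/∂n| = f ρ V_g
|∂P/∂n| = 3.77×10⁻⁵ × 1.18 × 39.0 = 1.74×10⁻³ Pa/m

1.74×10⁻³ Pa/m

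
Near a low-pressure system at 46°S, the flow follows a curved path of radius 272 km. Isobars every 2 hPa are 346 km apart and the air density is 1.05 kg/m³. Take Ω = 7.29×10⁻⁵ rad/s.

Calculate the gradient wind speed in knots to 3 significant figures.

Coriolis parameter at 46°S:
f = 2Ω sin φ = 2 × 7.29×10⁻⁵ × sin 46° = 1.05×10⁻⁴ s⁻¹
Pressure gradient: |∂P/∂n| = 200 Pa / 346000 m = 5.78×10⁻⁴ Pa/m
Geostrophic speed: V_g = |∂P/∂n|/(fρ) = 5.78×10⁻⁴/(1.05×10⁻⁴ × 1.05) = 5.25 m/s
Around a low, centrifugal force acts outward with Coriolis, so pressure-gradient force balances both:
(1/ρ)|∂P/∂n| = fV + V²/R  →  V² + fR·V − fR·V_g = 0
With fR = 1.05×10⁻⁴ × 272×10³ m = 28.5 m/s:
V = [−fR + √((fR)² + 4 fR V_g)]/2 = [−28.5 + √(28.5² + 4×28.5×5.25)]/2 = 4.53 m/s
Subgeostrophic (V < V_g = 5.25 m/s), as expected around a low.
Converting: 4.53 m/s × 1.944 = 8.81 knots

8.81 knots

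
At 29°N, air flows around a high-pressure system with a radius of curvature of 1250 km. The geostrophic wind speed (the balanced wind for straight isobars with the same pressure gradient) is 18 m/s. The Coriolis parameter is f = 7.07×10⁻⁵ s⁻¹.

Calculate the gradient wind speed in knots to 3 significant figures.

Around a high, pressure-gradient force acts outward with centrifugal, so Coriolis balances both:
fV = (1/ρ)|∂P/∂n| + V²/R  →  V² − fR·V + fR·V_g = 0
With fR = 7.07×10⁻⁵ × 1250×10³ m = 88.4 m/s:
V = [fR − √((fR)² − 4 fR V_g)]/2 = [88.4 − √(88.4² − 4×88.4×18)]/2 = 25.2 m/s
Supergeostrophic (V > V_g = 18 m/s), as expected around a high.
Converting: 25.2 m/s × 1.944 = 48.9 knots

48.9 knots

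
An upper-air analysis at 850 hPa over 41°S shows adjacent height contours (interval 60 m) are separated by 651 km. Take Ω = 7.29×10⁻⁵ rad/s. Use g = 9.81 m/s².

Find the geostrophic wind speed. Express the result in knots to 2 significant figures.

18 knots

Coriolis parameter at 41°S:
f = 2Ω sin φ = 2 × 7.29×10⁻⁵ × sin 41° = 9.57×10⁻⁵ s⁻¹
Height gradient: |∂Z/∂n| = 60 m / 651000 m = 9.22×10⁻⁵
On a pressure surface, geostrophic balance gives V_g = (g/f)|∂Z/∂n|:
V_g = 9.81 × 9.22×10⁻⁵ / 9.57×10⁻⁵ = 9.45 m/s
Converting: 9.45 m/s × 1.944 = 18 knots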